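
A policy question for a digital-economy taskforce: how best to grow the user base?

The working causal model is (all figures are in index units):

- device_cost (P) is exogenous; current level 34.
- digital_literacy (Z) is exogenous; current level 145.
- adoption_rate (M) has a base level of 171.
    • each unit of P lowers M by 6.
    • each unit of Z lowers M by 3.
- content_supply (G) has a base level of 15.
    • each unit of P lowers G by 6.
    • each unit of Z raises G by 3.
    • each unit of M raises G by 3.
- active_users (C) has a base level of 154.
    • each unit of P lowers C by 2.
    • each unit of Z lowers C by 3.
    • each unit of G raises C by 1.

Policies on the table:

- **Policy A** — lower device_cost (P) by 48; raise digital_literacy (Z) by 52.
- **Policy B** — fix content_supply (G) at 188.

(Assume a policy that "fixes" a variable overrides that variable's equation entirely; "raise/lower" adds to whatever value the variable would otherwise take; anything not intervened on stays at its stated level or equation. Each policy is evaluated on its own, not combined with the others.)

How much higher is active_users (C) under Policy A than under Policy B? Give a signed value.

-566

Policy A (P − 48, Z + 52):
  P = 34 − 48 = -14
  Z = 145 + 52 = 197
  M = 171 − 6·(-14) − 3·197 = -336
  G = 15 − 6·(-14) + 3·197 + 3·(-336) = -318
  C = 154 − 2·(-14) − 3·197 + (-318) = -727
Policy B (G := 188):
  P = 34
  Z = 145
  M = 171 − 6·34 − 3·145 = -468
  G = 188
  C = 154 − 2·34 − 3·145 + 188 = -161
C: -727 − (-161) = -566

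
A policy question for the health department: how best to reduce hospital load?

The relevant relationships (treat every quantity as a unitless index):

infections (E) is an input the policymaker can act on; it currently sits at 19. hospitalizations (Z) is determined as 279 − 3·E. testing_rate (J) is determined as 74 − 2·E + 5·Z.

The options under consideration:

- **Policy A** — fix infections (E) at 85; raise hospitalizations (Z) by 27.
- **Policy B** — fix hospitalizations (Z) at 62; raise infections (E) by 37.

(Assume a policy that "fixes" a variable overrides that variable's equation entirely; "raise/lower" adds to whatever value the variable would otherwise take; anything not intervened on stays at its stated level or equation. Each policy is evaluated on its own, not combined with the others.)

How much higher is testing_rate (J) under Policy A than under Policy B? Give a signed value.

-113

Policy A (E := 85, Z + 27):
  E = 85
  Z = 279 − 3·85 (+27 from intervention) = 51
  J = 74 − 2·85 + 5·51 = 159
Policy B (Z := 62, E + 37):
  E = 19 + 37 = 56
  Z = 62
  J = 74 − 2·56 + 5·62 = 272
J: 159 − 272 = -113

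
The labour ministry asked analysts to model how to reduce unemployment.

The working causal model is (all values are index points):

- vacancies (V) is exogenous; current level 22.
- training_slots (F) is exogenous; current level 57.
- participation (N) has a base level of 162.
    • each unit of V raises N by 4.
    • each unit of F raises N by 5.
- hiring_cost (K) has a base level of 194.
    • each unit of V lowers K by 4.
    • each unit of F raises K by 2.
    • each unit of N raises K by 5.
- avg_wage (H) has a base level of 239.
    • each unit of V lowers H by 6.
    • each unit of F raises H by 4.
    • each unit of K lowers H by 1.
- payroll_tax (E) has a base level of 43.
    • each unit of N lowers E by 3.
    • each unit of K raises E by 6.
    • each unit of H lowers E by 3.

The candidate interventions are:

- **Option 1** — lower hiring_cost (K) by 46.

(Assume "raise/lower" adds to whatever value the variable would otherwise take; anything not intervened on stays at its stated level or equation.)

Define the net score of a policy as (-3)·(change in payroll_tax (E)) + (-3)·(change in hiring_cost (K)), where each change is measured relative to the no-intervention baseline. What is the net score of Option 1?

1380

Baseline:
  V = 22
  F = 57
  N = 162 + 4·22 + 5·57 = 535
  K = 194 − 4·22 + 2·57 + 5·535 = 2895
  H = 239 − 6·22 + 4·57 − 2895 = -2560
  E = 43 − 3·535 + 6·2895 − 3·(-2560) = 23488
Option 1 (K − 46):
  V = 22
  F = 57
  N = 162 + 4·22 + 5·57 = 535
  K = 194 − 4·22 + 2·57 + 5·535 (−46 from intervention) = 2849
  H = 239 − 6·22 + 4·57 − 2849 = -2514
  E = 43 − 3·535 + 6·2849 − 3·(-2514) = 23074
ΔE = 23074 − 23488 = -414; ΔK = 2849 − 2895 = -46
Score = (-3)·(-414) + (-3)·(-46) = 1380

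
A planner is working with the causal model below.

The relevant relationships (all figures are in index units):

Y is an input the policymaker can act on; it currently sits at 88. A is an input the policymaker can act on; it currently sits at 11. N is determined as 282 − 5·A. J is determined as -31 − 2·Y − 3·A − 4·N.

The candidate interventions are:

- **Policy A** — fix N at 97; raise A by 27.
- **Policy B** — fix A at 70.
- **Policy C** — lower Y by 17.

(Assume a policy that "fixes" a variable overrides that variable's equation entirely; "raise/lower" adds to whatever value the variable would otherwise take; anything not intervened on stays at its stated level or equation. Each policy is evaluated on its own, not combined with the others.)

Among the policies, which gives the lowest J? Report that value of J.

-1114

Policy A (N := 97, A + 27):
  Y = 88
  A = 11 + 27 = 38
  N = 97
  J = -31 − 2·88 − 3·38 − 4·97 = -709
Policy B (A := 70):
  Y = 88
  A = 70
  N = 282 − 5·70 = -68
  J = -31 − 2·88 − 3·70 − 4·(-68) = -145
Policy C (Y − 17):
  Y = 88 − 17 = 71
  A = 11
  N = 282 − 5·11 = 227
  J = -31 − 2·71 − 3·11 − 4·227 = -1114
Comparing — Policy A: J=-709, Policy B: J=-145, Policy C: J=-1114. Lowest is -1114 (Policy C).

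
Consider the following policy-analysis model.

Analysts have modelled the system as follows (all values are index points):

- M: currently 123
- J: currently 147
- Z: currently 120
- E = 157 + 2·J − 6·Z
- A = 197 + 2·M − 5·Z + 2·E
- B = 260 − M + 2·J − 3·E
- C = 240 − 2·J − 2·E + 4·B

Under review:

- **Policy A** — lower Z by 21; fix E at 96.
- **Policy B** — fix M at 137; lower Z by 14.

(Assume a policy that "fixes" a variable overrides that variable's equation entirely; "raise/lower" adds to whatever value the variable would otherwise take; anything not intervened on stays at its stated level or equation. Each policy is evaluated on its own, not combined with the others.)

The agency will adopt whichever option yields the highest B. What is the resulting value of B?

972

Policy A (Z − 21, E := 96):
  M = 123
  J = 147
  Z = 120 − 21 = 99
  E = 96
  B = 260 − 123 + 2·147 − 3·96 = 143
Policy B (M := 137, Z − 14):
  M = 137
  J = 147
  Z = 120 − 14 = 106
  E = 157 + 2·147 − 6·106 = -185
  B = 260 − 137 + 2·147 − 3·(-185) = 972
Comparing — Policy A: B=143, Policy B: B=972. Highest is 972 (Policy B).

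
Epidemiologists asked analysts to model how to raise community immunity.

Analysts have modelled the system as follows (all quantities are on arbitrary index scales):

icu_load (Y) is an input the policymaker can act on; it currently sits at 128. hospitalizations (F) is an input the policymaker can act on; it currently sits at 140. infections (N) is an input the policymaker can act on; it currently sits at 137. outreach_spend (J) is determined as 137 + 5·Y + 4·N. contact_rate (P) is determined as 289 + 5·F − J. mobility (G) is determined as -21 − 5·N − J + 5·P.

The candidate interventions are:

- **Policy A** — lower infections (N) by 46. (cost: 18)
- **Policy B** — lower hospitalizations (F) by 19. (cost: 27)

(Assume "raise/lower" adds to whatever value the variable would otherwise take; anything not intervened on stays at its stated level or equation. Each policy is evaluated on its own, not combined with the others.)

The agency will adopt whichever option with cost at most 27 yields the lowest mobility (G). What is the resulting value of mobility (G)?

-4186

Policy A (N − 46):
  Y = 128
  F = 140
  N = 137 − 46 = 91
  J = 137 + 5·128 + 4·91 = 1141
  P = 289 + 5·140 − 1141 = -152
  G = -21 − 5·91 − 1141 + 5·(-152) = -2377
Policy B (F − 19):
  Y = 128
  F = 140 − 19 = 121
  N = 137
  J = 137 + 5·128 + 4·137 = 1325
  P = 289 + 5·121 − 1325 = -431
  G = -21 − 5·137 − 1325 + 5·(-431) = -4186
Comparing — Policy A: G=-2377, Policy B: G=-4186. Lowest is -4186 (Policy B).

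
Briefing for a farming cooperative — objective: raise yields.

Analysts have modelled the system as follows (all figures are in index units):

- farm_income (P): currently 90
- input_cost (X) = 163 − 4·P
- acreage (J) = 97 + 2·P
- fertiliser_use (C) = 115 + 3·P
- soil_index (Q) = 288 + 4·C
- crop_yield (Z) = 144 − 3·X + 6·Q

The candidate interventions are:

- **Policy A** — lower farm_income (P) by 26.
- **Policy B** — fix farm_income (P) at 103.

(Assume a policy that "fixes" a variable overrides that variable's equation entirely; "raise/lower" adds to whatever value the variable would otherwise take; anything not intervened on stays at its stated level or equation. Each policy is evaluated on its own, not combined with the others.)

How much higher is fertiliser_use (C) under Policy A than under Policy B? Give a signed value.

Policy A (P − 26):
  P = 90 − 26 = 64
  C = 115 + 3·64 = 307
Policy B (P := 103):
  P = 103
  C = 115 + 3·103 = 424
C: 307 − 424 = -117

-117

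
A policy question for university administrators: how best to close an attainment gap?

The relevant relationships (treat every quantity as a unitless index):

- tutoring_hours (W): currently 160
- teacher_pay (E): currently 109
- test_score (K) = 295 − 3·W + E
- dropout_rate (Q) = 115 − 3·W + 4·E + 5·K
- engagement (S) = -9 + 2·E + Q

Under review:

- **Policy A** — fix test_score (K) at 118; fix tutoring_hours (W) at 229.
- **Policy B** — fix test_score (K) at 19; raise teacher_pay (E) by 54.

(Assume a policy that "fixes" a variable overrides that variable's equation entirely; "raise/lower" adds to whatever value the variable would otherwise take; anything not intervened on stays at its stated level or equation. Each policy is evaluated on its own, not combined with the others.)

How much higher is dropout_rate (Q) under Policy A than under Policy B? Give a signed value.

72

Policy A (K := 118, W := 229):
  W = 229
  E = 109
  K = 118
  Q = 115 − 3·229 + 4·109 + 5·118 = 454
Policy B (K := 19, E + 54):
  W = 160
  E = 109 + 54 = 163
  K = 19
  Q = 115 − 3·160 + 4·163 + 5·19 = 382
Q: 454 − 382 = 72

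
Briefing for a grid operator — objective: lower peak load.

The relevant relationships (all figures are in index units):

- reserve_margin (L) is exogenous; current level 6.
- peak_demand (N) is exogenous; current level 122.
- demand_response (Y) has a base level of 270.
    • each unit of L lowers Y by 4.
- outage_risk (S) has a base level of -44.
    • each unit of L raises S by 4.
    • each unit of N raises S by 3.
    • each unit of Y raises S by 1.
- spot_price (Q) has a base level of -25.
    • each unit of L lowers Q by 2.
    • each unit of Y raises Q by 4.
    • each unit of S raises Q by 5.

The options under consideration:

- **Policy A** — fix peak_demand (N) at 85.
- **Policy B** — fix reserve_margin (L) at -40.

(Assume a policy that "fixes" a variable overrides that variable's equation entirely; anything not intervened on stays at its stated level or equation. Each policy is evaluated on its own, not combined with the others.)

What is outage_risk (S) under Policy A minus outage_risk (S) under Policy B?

Policy A (N := 85):
  L = 6
  N = 85
  Y = 270 − 4·6 = 246
  S = -44 + 4·6 + 3·85 + 246 = 481
Policy B (L := -40):
  L = -40
  N = 122
  Y = 270 − 4·(-40) = 430
  S = -44 + 4·(-40) + 3·122 + 430 = 592
S: 481 − 592 = -111

-111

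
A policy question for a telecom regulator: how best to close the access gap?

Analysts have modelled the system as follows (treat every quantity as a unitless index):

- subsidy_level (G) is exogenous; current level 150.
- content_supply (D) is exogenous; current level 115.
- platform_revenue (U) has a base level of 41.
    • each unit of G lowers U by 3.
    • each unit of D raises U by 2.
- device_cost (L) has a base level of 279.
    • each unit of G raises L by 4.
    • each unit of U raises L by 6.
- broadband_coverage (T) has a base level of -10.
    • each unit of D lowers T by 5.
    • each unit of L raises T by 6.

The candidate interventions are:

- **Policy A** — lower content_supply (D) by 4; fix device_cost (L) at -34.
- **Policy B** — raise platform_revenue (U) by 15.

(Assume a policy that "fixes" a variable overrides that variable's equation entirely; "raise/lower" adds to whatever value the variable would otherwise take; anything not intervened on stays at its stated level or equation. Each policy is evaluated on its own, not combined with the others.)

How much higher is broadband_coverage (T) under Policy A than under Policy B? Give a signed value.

446

Policy A (D − 4, L := -34):
  G = 150
  D = 115 − 4 = 111
  U = 41 − 3·150 + 2·111 = -187
  L = -34
  T = -10 − 5·111 + 6·(-34) = -769
Policy B (U + 15):
  G = 150
  D = 115
  U = 41 − 3·150 + 2·115 (+15 from intervention) = -164
  L = 279 + 4·150 + 6·(-164) = -105
  T = -10 − 5·115 + 6·(-105) = -1215
T: -769 − (-1215) = 446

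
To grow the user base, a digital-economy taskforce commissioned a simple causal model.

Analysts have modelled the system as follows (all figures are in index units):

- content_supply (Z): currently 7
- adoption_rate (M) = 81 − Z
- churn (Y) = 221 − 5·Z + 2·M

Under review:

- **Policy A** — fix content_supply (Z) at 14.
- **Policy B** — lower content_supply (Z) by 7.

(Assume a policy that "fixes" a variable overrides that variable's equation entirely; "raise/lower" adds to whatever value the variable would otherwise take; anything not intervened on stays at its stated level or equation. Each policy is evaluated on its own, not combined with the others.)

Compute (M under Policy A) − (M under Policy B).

Policy A (Z := 14):
  Z = 14
  M = 81 − 14 = 67
Policy B (Z − 7):
  Z = 7 − 7 = 0
  M = 81 − 0 = 81
M: 67 − 81 = -14

-14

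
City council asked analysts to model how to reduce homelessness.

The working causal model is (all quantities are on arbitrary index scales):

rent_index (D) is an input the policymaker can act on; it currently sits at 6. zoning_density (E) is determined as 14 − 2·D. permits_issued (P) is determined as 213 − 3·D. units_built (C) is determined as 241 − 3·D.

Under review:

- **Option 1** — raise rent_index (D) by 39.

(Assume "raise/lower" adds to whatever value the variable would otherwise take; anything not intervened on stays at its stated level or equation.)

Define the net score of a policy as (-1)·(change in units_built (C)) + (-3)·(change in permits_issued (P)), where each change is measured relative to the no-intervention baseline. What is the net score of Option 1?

468

Baseline:
  D = 6
  P = 213 − 3·6 = 195
  C = 241 − 3·6 = 223
Option 1 (D + 39):
  D = 6 + 39 = 45
  P = 213 − 3·45 = 78
  C = 241 − 3·45 = 106
ΔC = 106 − 223 = -117; ΔP = 78 − 195 = -117
Score = (-1)·(-117) + (-3)·(-117) = 468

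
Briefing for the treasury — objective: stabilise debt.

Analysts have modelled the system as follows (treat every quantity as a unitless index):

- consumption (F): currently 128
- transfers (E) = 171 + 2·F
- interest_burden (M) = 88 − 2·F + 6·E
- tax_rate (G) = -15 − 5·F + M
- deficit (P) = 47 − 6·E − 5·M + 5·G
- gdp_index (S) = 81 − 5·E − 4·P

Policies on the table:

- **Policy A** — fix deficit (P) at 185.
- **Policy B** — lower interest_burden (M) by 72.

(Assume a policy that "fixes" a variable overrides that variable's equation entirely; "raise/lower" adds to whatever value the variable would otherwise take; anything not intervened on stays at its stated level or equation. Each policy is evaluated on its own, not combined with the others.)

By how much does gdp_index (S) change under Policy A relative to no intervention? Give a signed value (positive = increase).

Baseline:
  F = 128
  E = 171 + 2·128 = 427
  M = 88 − 2·128 + 6·427 = 2394
  G = -15 − 5·128 + 2394 = 1739
  P = 47 − 6·427 − 5·2394 + 5·1739 = -5790
  S = 81 − 5·427 − 4·(-5790) = 21106
Policy A (P := 185):
  F = 128
  E = 171 + 2·128 = 427
  M = 88 − 2·128 + 6·427 = 2394
  G = -15 − 5·128 + 2394 = 1739
  P = 185
  S = 81 − 5·427 − 4·185 = -2794
Change in S: -2794 − 21106 = -23900

-23900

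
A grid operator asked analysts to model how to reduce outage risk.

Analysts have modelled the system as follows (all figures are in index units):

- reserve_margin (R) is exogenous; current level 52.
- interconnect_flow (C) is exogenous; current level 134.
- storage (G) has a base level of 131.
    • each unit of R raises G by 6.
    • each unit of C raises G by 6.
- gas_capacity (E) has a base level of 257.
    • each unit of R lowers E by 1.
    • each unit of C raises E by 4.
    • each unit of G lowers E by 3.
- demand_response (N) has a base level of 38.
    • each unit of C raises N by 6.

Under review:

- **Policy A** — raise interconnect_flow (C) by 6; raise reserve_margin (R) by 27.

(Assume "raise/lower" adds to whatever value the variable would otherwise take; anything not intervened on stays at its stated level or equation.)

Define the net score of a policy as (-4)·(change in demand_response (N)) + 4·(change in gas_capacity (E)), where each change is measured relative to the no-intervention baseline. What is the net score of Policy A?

-2532

Baseline:
  R = 52
  C = 134
  G = 131 + 6·52 + 6·134 = 1247
  E = 257 − 52 + 4·134 − 3·1247 = -3000
  N = 38 + 6·134 = 842
Policy A (C + 6, R + 27):
  R = 52 + 27 = 79
  C = 134 + 6 = 140
  G = 131 + 6·79 + 6·140 = 1445
  E = 257 − 79 + 4·140 − 3·1445 = -3597
  N = 38 + 6·140 = 878
ΔN = 878 − 842 = 36; ΔE = -3597 − (-3000) = -597
Score = (-4)·36 + 4·(-597) = -2532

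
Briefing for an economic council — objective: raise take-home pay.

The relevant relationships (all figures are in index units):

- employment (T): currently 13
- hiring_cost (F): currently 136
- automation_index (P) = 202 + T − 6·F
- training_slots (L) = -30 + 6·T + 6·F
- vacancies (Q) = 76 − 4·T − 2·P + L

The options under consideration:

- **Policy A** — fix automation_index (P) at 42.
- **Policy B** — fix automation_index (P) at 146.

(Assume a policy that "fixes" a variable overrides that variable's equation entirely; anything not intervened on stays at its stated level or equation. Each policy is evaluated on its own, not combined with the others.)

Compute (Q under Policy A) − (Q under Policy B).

Policy A (P := 42):
  T = 13
  F = 136
  P = 42
  L = -30 + 6·13 + 6·136 = 864
  Q = 76 − 4·13 − 2·42 + 864 = 804
Policy B (P := 146):
  T = 13
  F = 136
  P = 146
  L = -30 + 6·13 + 6·136 = 864
  Q = 76 − 4·13 − 2·146 + 864 = 596
Q: 804 − 596 = 208

208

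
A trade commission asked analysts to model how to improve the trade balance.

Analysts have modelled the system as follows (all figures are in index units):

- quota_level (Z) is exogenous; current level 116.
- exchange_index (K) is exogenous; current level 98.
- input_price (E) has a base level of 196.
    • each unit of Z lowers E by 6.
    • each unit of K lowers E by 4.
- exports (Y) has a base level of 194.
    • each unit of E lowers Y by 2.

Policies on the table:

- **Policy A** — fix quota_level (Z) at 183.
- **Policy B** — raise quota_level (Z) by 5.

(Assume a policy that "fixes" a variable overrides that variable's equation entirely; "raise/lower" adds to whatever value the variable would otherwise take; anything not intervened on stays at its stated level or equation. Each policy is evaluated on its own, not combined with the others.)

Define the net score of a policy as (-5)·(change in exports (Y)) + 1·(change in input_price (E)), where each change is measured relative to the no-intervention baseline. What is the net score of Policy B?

-330

Baseline:
  Z = 116
  K = 98
  E = 196 − 6·116 − 4·98 = -892
  Y = 194 − 2·(-892) = 1978
Policy B (Z + 5):
  Z = 116 + 5 = 121
  K = 98
  E = 196 − 6·121 − 4·98 = -922
  Y = 194 − 2·(-922) = 2038
ΔY = 2038 − 1978 = 60; ΔE = -922 − (-892) = -30
Score = (-5)·60 + 1·(-30) = -330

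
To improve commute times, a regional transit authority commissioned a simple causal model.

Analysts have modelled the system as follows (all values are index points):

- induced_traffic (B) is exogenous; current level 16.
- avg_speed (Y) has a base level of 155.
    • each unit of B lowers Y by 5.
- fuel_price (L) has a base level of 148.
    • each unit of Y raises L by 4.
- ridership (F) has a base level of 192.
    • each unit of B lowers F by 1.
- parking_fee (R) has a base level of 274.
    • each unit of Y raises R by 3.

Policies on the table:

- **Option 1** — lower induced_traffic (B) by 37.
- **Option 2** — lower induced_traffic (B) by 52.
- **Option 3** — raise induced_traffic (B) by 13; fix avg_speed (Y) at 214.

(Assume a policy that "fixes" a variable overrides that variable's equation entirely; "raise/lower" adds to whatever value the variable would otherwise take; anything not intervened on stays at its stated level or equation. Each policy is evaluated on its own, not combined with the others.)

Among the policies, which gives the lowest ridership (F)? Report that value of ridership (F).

Option 1 (B − 37):
  B = 16 − 37 = -21
  F = 192 − (-21) = 213
Option 2 (B − 52):
  B = 16 − 52 = -36
  F = 192 − (-36) = 228
Option 3 (B + 13, Y := 214):
  B = 16 + 13 = 29
  F = 192 − 29 = 163
Comparing — Option 1: F=213, Option 2: F=228, Option 3: F=163. Lowest is 163 (Option 3).

163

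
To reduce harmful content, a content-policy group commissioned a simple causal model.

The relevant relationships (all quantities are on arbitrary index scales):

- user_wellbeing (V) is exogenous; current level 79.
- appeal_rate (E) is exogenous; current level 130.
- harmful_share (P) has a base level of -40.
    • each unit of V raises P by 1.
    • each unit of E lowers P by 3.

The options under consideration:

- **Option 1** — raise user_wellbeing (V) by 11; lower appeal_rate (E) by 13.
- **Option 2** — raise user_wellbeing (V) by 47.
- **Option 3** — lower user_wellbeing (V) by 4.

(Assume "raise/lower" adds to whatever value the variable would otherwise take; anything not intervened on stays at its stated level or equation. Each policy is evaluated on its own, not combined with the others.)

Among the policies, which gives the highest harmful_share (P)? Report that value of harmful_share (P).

Option 1 (V + 11, E − 13):
  V = 79 + 11 = 90
  E = 130 − 13 = 117
  P = -40 + 90 − 3·117 = -301
Option 2 (V + 47):
  V = 79 + 47 = 126
  E = 130
  P = -40 + 126 − 3·130 = -304
Option 3 (V − 4):
  V = 79 − 4 = 75
  E = 130
  P = -40 + 75 − 3·130 = -355
Comparing — Option 1: P=-301, Option 2: P=-304, Option 3: P=-355. Highest is -301 (Option 1).

-301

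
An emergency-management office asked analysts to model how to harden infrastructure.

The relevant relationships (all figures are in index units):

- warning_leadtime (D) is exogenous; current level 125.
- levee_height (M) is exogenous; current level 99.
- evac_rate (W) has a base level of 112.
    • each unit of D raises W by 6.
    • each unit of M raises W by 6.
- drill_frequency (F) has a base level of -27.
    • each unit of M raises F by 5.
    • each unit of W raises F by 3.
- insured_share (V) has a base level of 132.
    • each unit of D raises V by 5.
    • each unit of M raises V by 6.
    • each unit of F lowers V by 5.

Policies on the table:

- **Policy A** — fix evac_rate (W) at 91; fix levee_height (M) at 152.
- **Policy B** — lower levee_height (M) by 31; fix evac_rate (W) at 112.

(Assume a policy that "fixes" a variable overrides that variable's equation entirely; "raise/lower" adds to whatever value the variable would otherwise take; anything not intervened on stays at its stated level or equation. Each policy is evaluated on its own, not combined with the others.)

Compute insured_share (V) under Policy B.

-2080

Policy B (M − 31, W := 112):
  D = 125
  M = 99 − 31 = 68
  W = 112
  F = -27 + 5·68 + 3·112 = 649
  V = 132 + 5·125 + 6·68 − 5·649 = -2080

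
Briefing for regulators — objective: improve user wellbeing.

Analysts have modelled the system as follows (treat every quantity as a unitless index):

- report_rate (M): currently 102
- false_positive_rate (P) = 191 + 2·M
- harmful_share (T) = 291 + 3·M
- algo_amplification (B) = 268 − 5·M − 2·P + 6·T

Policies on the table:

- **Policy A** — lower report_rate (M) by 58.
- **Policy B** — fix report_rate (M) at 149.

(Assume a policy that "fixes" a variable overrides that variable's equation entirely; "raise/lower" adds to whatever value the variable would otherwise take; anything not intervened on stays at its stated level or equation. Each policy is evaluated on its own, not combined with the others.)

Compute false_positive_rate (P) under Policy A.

279

Policy A (M − 58):
  M = 102 − 58 = 44
  P = 191 + 2·44 = 279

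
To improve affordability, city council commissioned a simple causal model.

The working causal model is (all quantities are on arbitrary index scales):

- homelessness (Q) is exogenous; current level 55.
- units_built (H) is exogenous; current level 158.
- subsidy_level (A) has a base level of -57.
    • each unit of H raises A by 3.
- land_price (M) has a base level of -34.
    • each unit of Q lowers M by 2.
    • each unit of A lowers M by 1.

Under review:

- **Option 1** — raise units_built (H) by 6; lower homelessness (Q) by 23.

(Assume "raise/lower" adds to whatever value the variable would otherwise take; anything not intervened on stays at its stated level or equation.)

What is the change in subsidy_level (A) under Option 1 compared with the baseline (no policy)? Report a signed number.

18

Baseline:
  H = 158
  A = -57 + 3·158 = 417
Option 1 (H + 6, Q − 23):
  H = 158 + 6 = 164
  A = -57 + 3·164 = 435
Change in A: 435 − 417 = 18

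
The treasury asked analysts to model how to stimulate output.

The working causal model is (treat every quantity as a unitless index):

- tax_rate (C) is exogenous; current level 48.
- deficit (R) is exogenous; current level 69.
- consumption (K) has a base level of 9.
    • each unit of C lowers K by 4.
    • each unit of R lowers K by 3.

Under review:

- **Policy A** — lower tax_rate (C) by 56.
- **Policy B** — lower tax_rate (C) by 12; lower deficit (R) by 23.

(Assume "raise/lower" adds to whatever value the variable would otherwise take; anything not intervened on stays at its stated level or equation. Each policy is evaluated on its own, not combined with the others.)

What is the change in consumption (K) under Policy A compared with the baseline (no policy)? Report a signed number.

224

Baseline:
  C = 48
  R = 69
  K = 9 − 4·48 − 3·69 = -390
Policy A (C − 56):
  C = 48 − 56 = -8
  R = 69
  K = 9 − 4·(-8) − 3·69 = -166
Change in K: -166 − (-390) = 224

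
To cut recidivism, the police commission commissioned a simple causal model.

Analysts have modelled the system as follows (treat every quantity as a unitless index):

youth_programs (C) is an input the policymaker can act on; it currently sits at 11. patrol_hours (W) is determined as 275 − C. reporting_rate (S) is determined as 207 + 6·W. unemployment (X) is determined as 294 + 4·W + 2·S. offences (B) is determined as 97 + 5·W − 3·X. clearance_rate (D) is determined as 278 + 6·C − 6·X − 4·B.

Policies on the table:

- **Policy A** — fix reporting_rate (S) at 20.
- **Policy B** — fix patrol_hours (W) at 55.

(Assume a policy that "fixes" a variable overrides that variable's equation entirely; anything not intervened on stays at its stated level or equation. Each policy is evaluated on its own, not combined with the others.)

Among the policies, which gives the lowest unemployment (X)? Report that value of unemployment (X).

1390

Policy A (S := 20):
  C = 11
  W = 275 − 11 = 264
  S = 20
  X = 294 + 4·264 + 2·20 = 1390
Policy B (W := 55):
  C = 11
  W = 55
  S = 207 + 6·55 = 537
  X = 294 + 4·55 + 2·537 = 1588
Comparing — Policy A: X=1390, Policy B: X=1588. Lowest is 1390 (Policy A).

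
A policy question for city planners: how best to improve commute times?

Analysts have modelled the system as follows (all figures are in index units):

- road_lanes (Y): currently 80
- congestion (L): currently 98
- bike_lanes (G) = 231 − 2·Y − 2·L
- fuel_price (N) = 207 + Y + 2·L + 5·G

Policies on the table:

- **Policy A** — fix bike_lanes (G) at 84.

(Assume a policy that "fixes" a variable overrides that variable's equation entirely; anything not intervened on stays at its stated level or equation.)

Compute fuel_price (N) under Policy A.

Policy A (G := 84):
  Y = 80
  L = 98
  G = 84
  N = 207 + 80 + 2·98 + 5·84 = 903

903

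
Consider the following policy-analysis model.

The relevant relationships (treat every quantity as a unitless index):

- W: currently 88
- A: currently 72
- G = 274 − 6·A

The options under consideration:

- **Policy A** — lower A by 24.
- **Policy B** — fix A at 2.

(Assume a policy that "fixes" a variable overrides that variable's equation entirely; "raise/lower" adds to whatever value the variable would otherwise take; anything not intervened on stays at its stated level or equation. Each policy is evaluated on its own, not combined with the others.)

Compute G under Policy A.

Policy A (A − 24):
  A = 72 − 24 = 48
  G = 274 − 6·48 = -14

-14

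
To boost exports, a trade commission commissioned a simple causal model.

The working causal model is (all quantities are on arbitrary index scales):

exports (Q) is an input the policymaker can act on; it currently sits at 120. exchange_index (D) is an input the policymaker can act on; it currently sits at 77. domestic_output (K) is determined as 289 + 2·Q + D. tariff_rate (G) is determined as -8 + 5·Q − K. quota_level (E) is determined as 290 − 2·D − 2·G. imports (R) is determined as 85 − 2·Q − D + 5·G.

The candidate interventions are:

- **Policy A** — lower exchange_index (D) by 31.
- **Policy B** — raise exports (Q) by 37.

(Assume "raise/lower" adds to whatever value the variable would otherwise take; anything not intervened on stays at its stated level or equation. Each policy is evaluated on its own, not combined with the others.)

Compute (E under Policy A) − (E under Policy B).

Policy A (D − 31):
  Q = 120
  D = 77 − 31 = 46
  K = 289 + 2·120 + 46 = 575
  G = -8 + 5·120 − 575 = 17
  E = 290 − 2·46 − 2·17 = 164
Policy B (Q + 37):
  Q = 120 + 37 = 157
  D = 77
  K = 289 + 2·157 + 77 = 680
  G = -8 + 5·157 − 680 = 97
  E = 290 − 2·77 − 2·97 = -58
E: 164 − (-58) = 222

222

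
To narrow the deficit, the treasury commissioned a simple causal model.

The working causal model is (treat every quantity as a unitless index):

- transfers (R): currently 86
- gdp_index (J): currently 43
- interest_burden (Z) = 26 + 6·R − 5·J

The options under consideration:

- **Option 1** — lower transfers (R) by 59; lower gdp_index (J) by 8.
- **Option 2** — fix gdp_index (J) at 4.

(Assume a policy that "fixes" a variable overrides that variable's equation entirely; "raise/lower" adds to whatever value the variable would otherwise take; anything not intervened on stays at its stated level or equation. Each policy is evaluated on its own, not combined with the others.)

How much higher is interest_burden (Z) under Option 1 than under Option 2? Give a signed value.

-509

Option 1 (R − 59, J − 8):
  R = 86 − 59 = 27
  J = 43 − 8 = 35
  Z = 26 + 6·27 − 5·35 = 13
Option 2 (J := 4):
  R = 86
  J = 4
  Z = 26 + 6·86 − 5·4 = 522
Z: 13 − 522 = -509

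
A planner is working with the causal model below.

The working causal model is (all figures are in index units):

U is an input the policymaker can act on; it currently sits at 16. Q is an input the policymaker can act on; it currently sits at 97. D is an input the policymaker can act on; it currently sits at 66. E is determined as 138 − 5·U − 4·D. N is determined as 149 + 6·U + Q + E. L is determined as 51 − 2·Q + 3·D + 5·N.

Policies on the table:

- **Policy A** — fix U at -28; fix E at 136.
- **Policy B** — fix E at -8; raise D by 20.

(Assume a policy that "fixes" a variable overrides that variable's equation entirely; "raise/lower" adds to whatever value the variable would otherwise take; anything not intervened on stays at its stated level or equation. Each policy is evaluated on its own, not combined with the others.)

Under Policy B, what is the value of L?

Policy B (E := -8, D + 20):
  U = 16
  Q = 97
  D = 66 + 20 = 86
  E = -8
  N = 149 + 6·16 + 97 + (-8) = 334
  L = 51 − 2·97 + 3·86 + 5·334 = 1785

1785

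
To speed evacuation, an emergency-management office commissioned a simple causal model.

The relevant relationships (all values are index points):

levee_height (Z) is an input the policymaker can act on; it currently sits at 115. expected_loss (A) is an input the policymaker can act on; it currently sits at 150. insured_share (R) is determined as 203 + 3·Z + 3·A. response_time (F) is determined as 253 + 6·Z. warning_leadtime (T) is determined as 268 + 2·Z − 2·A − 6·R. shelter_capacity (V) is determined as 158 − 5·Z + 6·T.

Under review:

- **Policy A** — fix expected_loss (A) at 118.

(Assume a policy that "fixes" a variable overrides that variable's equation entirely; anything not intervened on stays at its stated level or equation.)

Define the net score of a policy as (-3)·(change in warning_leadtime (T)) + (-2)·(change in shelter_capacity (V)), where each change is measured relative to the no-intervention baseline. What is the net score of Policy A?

Baseline:
  Z = 115
  A = 150
  R = 203 + 3·115 + 3·150 = 998
  T = 268 + 2·115 − 2·150 − 6·998 = -5790
  V = 158 − 5·115 + 6·(-5790) = -35157
Policy A (A := 118):
  Z = 115
  A = 118
  R = 203 + 3·115 + 3·118 = 902
  T = 268 + 2·115 − 2·118 − 6·902 = -5150
  V = 158 − 5·115 + 6·(-5150) = -31317
ΔT = -5150 − (-5790) = 640; ΔV = -31317 − (-35157) = 3840
Score = (-3)·640 + (-2)·3840 = -9600

-9600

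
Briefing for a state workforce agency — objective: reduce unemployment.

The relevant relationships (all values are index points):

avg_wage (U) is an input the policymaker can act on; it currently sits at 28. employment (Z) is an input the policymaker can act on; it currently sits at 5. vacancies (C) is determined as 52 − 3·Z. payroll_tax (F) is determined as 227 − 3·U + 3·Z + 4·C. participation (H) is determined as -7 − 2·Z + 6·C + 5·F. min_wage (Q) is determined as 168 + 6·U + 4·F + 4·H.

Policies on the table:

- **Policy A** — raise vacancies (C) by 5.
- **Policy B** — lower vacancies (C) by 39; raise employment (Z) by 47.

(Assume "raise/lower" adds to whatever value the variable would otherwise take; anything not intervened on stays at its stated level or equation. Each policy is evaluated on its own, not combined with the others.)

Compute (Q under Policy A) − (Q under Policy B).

Policy A (C + 5):
  U = 28
  Z = 5
  C = 52 − 3·5 (+5 from intervention) = 42
  F = 227 − 3·28 + 3·5 + 4·42 = 326
  H = -7 − 2·5 + 6·42 + 5·326 = 1865
  Q = 168 + 6·28 + 4·326 + 4·1865 = 9100
Policy B (C − 39, Z + 47):
  U = 28
  Z = 5 + 47 = 52
  C = 52 − 3·52 (−39 from intervention) = -143
  F = 227 − 3·28 + 3·52 + 4·(-143) = -273
  H = -7 − 2·52 + 6·(-143) + 5·(-273) = -2334
  Q = 168 + 6·28 + 4·(-273) + 4·(-2334) = -10092
Q: 9100 − (-10092) = 19192

19192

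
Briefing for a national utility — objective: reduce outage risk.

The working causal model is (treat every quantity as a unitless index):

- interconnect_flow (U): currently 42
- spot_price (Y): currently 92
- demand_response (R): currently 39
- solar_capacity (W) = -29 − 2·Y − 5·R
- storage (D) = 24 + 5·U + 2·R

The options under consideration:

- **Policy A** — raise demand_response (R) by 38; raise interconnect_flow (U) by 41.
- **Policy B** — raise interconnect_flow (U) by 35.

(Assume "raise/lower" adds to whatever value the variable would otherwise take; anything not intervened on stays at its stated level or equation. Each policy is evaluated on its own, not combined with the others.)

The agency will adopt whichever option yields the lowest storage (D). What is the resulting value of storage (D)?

Policy A (R + 38, U + 41):
  U = 42 + 41 = 83
  R = 39 + 38 = 77
  D = 24 + 5·83 + 2·77 = 593
Policy B (U + 35):
  U = 42 + 35 = 77
  R = 39
  D = 24 + 5·77 + 2·39 = 487
Comparing — Policy A: D=593, Policy B: D=487. Lowest is 487 (Policy B).

487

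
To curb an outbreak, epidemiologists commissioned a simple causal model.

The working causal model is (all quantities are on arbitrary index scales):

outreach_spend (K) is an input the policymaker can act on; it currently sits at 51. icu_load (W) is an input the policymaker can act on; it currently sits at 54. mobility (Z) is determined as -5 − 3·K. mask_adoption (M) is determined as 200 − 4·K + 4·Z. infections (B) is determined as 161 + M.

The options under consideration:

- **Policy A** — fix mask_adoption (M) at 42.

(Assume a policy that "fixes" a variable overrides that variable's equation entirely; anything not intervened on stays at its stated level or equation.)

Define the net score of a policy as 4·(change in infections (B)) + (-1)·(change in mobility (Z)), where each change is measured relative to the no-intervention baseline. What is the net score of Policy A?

2712

Baseline:
  K = 51
  Z = -5 − 3·51 = -158
  M = 200 − 4·51 + 4·(-158) = -636
  B = 161 + (-636) = -475
Policy A (M := 42):
  K = 51
  Z = -5 − 3·51 = -158
  M = 42
  B = 161 + 42 = 203
ΔB = 203 − (-475) = 678; ΔZ = -158 − (-158) = 0
Score = 4·678 + (-1)·0 = 2712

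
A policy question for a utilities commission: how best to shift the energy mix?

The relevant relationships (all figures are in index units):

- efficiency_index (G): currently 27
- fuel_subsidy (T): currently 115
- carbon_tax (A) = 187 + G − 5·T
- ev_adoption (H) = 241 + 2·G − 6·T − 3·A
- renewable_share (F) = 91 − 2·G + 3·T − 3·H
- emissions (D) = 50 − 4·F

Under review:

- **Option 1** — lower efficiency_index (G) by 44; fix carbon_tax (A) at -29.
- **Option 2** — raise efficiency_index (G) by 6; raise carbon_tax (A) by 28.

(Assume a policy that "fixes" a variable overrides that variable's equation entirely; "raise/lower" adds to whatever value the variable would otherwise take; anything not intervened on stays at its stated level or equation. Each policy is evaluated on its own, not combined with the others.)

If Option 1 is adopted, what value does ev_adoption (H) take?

-396

Option 1 (G − 44, A := -29):
  G = 27 − 44 = -17
  T = 115
  A = -29
  H = 241 + 2·(-17) − 6·115 − 3·(-29) = -396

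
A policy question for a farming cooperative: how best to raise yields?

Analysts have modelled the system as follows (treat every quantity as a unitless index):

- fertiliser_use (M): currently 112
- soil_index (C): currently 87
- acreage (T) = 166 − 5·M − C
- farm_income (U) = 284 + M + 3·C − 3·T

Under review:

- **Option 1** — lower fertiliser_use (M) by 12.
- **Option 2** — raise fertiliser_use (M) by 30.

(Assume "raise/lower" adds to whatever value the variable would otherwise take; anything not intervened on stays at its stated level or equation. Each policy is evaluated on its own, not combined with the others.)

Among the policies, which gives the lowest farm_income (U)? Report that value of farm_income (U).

1908

Option 1 (M − 12):
  M = 112 − 12 = 100
  C = 87
  T = 166 − 5·100 − 87 = -421
  U = 284 + 100 + 3·87 − 3·(-421) = 1908
Option 2 (M + 30):
  M = 112 + 30 = 142
  C = 87
  T = 166 − 5·142 − 87 = -631
  U = 284 + 142 + 3·87 − 3·(-631) = 2580
Comparing — Option 1: U=1908, Option 2: U=2580. Lowest is 1908 (Option 1).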